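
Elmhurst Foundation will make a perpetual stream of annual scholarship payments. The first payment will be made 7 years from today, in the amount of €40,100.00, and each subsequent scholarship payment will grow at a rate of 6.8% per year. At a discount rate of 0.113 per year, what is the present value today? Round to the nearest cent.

€468771.15

Value at end of year 6: C₁ / (r − g) = €40,100.00 / (0.113 − 0.068) = €891,111.1111
Discount to today: PV = €891,111.1111 / (1 + 0.113)^6 = €891,111.1111 / 1.900951 = €468,771.15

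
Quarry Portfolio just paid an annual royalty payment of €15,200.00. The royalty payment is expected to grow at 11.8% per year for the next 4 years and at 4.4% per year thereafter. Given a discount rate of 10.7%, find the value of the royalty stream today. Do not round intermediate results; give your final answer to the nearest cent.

D_1 = 16993.60000
D_2 = 18998.84480
D_3 = 21240.70849
D_4 = 23747.11209
Terminal value at year 4: TV = D_4×(1+g_2)/(r−g_2) = 24791.98502/0.063 = 393523.57174
P_0 = D_1/(1+r)^1 + D_2/(1+r)^2 + D_3/(1+r)^3 + D_4/(1+r)^4 + TV/(1+r)^4
    = 15351.03884 + 15503.57853 + 15657.63396 + 15813.22020 + 262047.64908 = 324373.12061

€324373.12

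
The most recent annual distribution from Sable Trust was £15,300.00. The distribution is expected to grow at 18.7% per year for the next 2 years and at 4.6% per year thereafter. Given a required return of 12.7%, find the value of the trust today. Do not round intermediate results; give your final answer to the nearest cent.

£252262.37

D_1 = 18161.10000
D_2 = 21557.22570
Terminal value at year 2: TV = D_2×(1+g_2)/(r−g_2) = 22548.85808/0.081 = 278380.96398
P_0 = D_1/(1+r)^1 + D_2/(1+r)^2 + TV/(1+r)^2
    = 16114.55191 + 16972.46949 + 219175.34674 = 252262.36814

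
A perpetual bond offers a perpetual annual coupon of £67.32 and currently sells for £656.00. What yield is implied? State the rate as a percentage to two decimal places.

10.26%

P = C/r ⇒ r = C/P = £67.32/£656.00 = 0.102622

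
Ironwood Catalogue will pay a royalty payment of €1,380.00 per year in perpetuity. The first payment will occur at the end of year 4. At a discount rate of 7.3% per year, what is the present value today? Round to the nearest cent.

Value at end of year 3: C / r = €1,380.00 / 0.073 = €18,904.1096
Discount to today: PV = €18,904.1096 / (1 + 0.073)^3 = €18,904.1096 / 1.235376 = €15,302.31

€15302.31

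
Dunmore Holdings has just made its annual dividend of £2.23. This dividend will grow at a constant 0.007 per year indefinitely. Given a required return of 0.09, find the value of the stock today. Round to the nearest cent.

£27.06

D₁ = D₀ × (1 + g) = £2.23 × 1.007 = £2.2456
Growing perpetuity: P = D₁ / (r − g) = £2.2456 / (0.09 − 0.007) = £27.06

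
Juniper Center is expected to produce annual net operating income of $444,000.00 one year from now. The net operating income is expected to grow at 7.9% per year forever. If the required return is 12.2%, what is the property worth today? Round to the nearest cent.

$10325581.40

Growing perpetuity: P = D₁ / (r − g) = $444,000.0000 / (0.122 − 0.079) = $10,325,581.40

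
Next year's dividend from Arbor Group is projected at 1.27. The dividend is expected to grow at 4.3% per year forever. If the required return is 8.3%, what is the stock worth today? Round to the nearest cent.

Growing perpetuity: P = D₁ / (r − g) = 1.2700 / (0.083 − 0.043) = 31.75

31.75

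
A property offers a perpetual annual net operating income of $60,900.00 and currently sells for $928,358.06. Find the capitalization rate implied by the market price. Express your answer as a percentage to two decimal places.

P = C/r ⇒ r = C/P = $60,900.00/$928,358.06 = 0.065600

6.56%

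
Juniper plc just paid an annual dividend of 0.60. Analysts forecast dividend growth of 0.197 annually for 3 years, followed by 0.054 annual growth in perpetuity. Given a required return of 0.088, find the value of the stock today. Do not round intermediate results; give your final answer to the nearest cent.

D_1 = 0.71820
D_2 = 0.85969
D_3 = 1.02904
Terminal value at year 3: TV = D_3×(1+g_2)/(r−g_2) = 1.08461/0.034 = 31.90035
P_0 = D_1/(1+r)^1 + D_2/(1+r)^2 + D_3/(1+r)^3 + TV/(1+r)^3
    = 0.66011 + 0.72624 + 0.79900 + 24.76901 = 26.95437

26.95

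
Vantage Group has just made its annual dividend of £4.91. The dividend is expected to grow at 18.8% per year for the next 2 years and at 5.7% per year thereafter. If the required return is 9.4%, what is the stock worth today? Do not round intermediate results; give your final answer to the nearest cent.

£176.53

D_1 = 5.83308
D_2 = 6.92970
Terminal value at year 2: TV = D_2×(1+g_2)/(r−g_2) = 7.32469/0.037 = 197.96465
P_0 = D_1/(1+r)^1 + D_2/(1+r)^2 + TV/(1+r)^2
    = 5.33188 + 5.79002 + 165.40666 = 176.52856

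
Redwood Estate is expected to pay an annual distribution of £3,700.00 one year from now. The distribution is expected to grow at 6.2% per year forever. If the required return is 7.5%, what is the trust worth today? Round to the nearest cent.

Growing perpetuity: P = D₁ / (r − g) = £3,700.0000 / (0.075 − 0.062) = £284,615.38

£284615.38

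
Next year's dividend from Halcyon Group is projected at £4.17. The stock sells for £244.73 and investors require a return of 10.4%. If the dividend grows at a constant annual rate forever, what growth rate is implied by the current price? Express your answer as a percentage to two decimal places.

P = D₁/(r−g) ⇒ g = r − D₁/P = 0.104 − £4.17/£244.73 = 0.086961

8.70%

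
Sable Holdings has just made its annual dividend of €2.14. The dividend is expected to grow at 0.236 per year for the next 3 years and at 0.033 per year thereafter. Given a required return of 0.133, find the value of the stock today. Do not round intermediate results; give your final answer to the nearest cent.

D_1 = 2.64504
D_2 = 3.26927
D_3 = 4.04082
Terminal value at year 3: TV = D_3×(1+g_2)/(r−g_2) = 4.17416/0.1 = 41.74164
P_0 = D_1/(1+r)^1 + D_2/(1+r)^2 + D_3/(1+r)^3 + TV/(1+r)^3
    = 2.33455 + 2.54678 + 2.77830 + 28.69986 = 36.35948

€36.36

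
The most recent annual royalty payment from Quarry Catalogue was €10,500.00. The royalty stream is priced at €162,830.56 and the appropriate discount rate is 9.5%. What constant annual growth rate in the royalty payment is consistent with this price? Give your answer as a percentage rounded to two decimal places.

2.87%

P = D₀(1+g)/(r−g) ⇒ P(r−g) = D₀(1+g) ⇒ g(P+D₀) = P·r − D₀
g = (P·r − D₀)/(P + D₀) = (€162,830.56×0.095 − €10,500.00) / (€162,830.56 + €10,500.00) = 0.028667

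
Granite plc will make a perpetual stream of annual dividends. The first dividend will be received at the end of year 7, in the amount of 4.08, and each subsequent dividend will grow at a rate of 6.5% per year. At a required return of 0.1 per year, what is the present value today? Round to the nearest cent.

65.80

Value at end of year 6: C₁ / (r − g) = 4.08 / (0.1 − 0.065) = 116.5714
Discount to today: PV = 116.5714 / (1 + 0.1)^6 = 116.5714 / 1.771561 = 65.80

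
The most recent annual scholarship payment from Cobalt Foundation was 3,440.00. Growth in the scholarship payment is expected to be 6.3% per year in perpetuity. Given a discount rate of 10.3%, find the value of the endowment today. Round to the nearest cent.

91418.00

D₁ = D₀ × (1 + g) = 3,440.00 × 1.063 = 3,656.7200
Growing perpetuity: P = D₁ / (r − g) = 3,656.7200 / (0.103 − 0.063) = 91,418.00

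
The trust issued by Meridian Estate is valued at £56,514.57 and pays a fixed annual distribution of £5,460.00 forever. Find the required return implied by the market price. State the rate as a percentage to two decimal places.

9.66%

P = C/r ⇒ r = C/P = £5,460.00/£56,514.57 = 0.096612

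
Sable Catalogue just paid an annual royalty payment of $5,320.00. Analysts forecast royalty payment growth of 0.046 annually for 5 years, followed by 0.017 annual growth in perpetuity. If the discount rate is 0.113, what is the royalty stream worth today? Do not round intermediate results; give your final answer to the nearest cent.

$63483.25

D_1 = 5564.72000
D_2 = 5820.69712
D_3 = 6088.44919
D_4 = 6368.51785
D_5 = 6661.46967
Terminal value at year 5: TV = D_5×(1+g_2)/(r−g_2) = 6774.71466/0.096 = 70569.94433
P_0 = D_1/(1+r)^1 + D_2/(1+r)^2 + D_3/(1+r)^3 + D_4/(1+r)^4 + D_5/(1+r)^5 + TV/(1+r)^5
    = 4999.74843 + 4698.77525 + 4415.91996 + 4150.09189 + 3900.26606 + 41318.44352 = 63483.24511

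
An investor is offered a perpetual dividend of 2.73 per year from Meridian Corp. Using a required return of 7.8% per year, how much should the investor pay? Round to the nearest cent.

35.00

Level perpetuity: PV = C / r = 2.73 / 0.078 = 35.00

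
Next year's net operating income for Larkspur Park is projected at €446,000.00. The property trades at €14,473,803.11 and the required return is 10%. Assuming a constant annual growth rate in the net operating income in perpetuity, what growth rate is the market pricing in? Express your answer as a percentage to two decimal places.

6.92%

P = D₁/(r−g) ⇒ g = r − D₁/P = 0.1 − €446,000.00/€14,473,803.11 = 0.069186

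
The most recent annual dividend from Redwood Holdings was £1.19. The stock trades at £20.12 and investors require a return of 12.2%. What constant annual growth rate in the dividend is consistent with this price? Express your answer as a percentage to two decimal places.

P = D₀(1+g)/(r−g) ⇒ P(r−g) = D₀(1+g) ⇒ g(P+D₀) = P·r − D₀
g = (P·r − D₀)/(P + D₀) = (£20.12×0.122 − £1.19) / (£20.12 + £1.19) = 0.059345

5.93%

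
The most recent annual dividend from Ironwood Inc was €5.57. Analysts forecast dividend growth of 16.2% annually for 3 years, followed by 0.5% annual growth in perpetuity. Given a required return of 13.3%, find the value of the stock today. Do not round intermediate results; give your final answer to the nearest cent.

€64.76

D_1 = 6.47234
D_2 = 7.52086
D_3 = 8.73924
Terminal value at year 3: TV = D_3×(1+g_2)/(r−g_2) = 8.78293/0.128 = 68.61668
P_0 = D_1/(1+r)^1 + D_2/(1+r)^2 + D_3/(1+r)^3 + TV/(1+r)^3
    = 5.71257 + 5.85879 + 6.00875 + 47.17805 = 64.75815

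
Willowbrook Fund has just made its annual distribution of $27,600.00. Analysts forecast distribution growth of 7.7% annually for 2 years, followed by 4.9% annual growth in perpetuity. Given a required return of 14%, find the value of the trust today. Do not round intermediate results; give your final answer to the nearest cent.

D_1 = 29725.20000
D_2 = 32014.04040
Terminal value at year 2: TV = D_2×(1+g_2)/(r−g_2) = 33582.72838/0.091 = 369040.97120
P_0 = D_1/(1+r)^1 + D_2/(1+r)^2 + TV/(1+r)^2
    = 26074.73684 + 24633.76454 + 283965.04402 = 334673.54540

$334673.55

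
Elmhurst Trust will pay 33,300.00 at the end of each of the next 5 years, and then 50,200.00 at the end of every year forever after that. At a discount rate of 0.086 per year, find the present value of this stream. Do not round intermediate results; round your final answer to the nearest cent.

517297.87

PV of 5-year annuity: 33,300.00 × [1 − (1+0.086)^−5] / 0.086 = 130880.94404
Perpetuity value at year 5: 50,200.00 / 0.086 = 583720.93023
PV of perpetuity: 583720.93023 / (1+0.086)^5 = 386416.92451
Total PV = 130880.94404 + 386416.92451 = 517297.86854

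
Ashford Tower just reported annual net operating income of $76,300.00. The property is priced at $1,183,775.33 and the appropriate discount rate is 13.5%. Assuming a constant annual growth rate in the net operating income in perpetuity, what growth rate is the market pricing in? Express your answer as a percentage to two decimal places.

6.63%

P = D₀(1+g)/(r−g) ⇒ P(r−g) = D₀(1+g) ⇒ g(P+D₀) = P·r − D₀
g = (P·r − D₀)/(P + D₀) = ($1,183,775.33×0.135 − $76,300.00) / ($1,183,775.33 + $76,300.00) = 0.066274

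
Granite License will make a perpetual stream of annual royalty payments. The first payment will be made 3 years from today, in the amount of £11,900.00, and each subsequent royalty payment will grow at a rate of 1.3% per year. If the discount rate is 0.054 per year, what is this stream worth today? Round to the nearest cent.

£261265.39

Value at end of year 2: C₁ / (r − g) = £11,900.00 / (0.054 − 0.013) = £290,243.9024
Discount to today: PV = £290,243.9024 / (1 + 0.054)^2 = £290,243.9024 / 1.110916 = £261,265.39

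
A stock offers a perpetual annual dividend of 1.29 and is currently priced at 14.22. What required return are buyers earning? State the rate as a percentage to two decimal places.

9.07%

P = C/r ⇒ r = C/P = 1.29/14.22 = 0.090717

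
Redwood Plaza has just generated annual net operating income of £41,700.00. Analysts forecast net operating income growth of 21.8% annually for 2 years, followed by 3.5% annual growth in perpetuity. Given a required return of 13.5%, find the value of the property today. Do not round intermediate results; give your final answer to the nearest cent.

D_1 = 50790.60000
D_2 = 61862.95080
Terminal value at year 2: TV = D_2×(1+g_2)/(r−g_2) = 64028.15408/0.1 = 640281.54078
P_0 = D_1/(1+r)^1 + D_2/(1+r)^2 + TV/(1+r)^2
    = 44749.42731 + 48021.85239 + 497026.17228 = 589797.45198

£589797.45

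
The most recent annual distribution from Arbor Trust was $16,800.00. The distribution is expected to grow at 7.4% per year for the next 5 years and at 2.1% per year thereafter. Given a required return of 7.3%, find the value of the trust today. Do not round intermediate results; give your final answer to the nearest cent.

D_1 = 18043.20000
D_2 = 19378.39680
D_3 = 20812.39816
D_4 = 22352.51563
D_5 = 24006.60178
Terminal value at year 5: TV = D_5×(1+g_2)/(r−g_2) = 24510.74042/0.052 = 471360.39271
P_0 = D_1/(1+r)^1 + D_2/(1+r)^2 + D_3/(1+r)^3 + D_4/(1+r)^4 + D_5/(1+r)^5 + TV/(1+r)^5
    = 16815.65704 + 16831.32866 + 16847.01490 + 16862.71575 + 16878.43124 + 331401.50562 = 415636.65320

$415636.65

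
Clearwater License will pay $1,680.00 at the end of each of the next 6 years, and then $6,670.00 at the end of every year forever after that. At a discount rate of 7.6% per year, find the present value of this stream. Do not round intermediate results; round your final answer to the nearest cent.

PV of 6-year annuity: $1,680.00 × [1 − (1+0.076)^−6] / 0.076 = 7861.58797
Perpetuity value at year 6: $6,670.00 / 0.076 = 87763.15789
PV of perpetuity: 87763.15789 / (1+0.076)^6 = 56550.78184
Total PV = 7861.58797 + 56550.78184 = 64412.36982

$64412.37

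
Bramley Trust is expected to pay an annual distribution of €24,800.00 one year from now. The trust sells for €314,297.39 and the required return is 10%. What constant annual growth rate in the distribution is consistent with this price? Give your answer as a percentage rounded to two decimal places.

P = D₁/(r−g) ⇒ g = r − D₁/P = 0.1 − €24,800.00/€314,297.39 = 0.021094

2.11%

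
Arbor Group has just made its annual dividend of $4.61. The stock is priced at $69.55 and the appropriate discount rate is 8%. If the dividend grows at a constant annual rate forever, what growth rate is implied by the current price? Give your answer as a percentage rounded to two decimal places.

P = D₀(1+g)/(r−g) ⇒ P(r−g) = D₀(1+g) ⇒ g(P+D₀) = P·r − D₀
g = (P·r − D₀)/(P + D₀) = ($69.55×0.08 − $4.61) / ($69.55 + $4.61) = 0.012864

1.29%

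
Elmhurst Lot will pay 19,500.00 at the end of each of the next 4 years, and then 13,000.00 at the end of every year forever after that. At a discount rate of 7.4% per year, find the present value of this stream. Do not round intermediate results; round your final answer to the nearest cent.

197495.19

PV of 4-year annuity: 19,500.00 × [1 − (1+0.074)^−4] / 0.074 = 65458.53389
Perpetuity value at year 4: 13,000.00 / 0.074 = 175675.67568
PV of perpetuity: 175675.67568 / (1+0.074)^4 = 132036.65308
Total PV = 65458.53389 + 132036.65308 = 197495.18697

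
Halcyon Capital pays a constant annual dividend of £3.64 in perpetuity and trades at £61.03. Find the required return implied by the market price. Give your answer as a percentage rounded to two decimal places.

P = C/r ⇒ r = C/P = £3.64/£61.03 = 0.059643

5.96%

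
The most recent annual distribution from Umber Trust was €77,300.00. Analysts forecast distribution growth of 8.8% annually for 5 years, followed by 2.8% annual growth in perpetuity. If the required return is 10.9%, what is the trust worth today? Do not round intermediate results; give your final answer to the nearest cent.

D_1 = 84102.40000
D_2 = 91503.41120
D_3 = 99555.71139
D_4 = 108316.61399
D_5 = 117848.47602
Terminal value at year 5: TV = D_5×(1+g_2)/(r−g_2) = 121148.23335/0.081 = 1495657.20181
P_0 = D_1/(1+r)^1 + D_2/(1+r)^2 + D_3/(1+r)^3 + D_4/(1+r)^4 + D_5/(1+r)^5 + TV/(1+r)^5
    = 75836.24887 + 74400.21531 + 72991.37444 + 71609.21135 + 70253.22088 + 891608.77852 = 1256699.04936

€1256699.05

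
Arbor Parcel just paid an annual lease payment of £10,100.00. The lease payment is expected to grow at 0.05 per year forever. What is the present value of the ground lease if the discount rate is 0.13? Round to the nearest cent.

D₁ = D₀ × (1 + g) = £10,100.00 × 1.05 = £10,605.0000
Growing perpetuity: P = D₁ / (r − g) = £10,605.0000 / (0.13 − 0.05) = £132,562.50

£132562.50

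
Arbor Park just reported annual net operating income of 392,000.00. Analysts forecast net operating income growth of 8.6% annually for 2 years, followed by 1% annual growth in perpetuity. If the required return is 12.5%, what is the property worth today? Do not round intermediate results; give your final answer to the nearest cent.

3951923.57

D_1 = 425712.00000
D_2 = 462323.23200
Terminal value at year 2: TV = D_2×(1+g_2)/(r−g_2) = 466946.46432/0.115 = 4060404.03757
P_0 = D_1/(1+r)^1 + D_2/(1+r)^2 + TV/(1+r)^2
    = 378410.66667 + 365292.43022 + 3208220.47413 = 3951923.57101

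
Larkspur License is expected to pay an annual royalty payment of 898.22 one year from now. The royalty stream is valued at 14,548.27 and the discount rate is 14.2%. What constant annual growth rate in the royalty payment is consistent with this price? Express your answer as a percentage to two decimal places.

8.03%

P = D₁/(r−g) ⇒ g = r − D₁/P = 0.142 − 898.22/14,548.27 = 0.080259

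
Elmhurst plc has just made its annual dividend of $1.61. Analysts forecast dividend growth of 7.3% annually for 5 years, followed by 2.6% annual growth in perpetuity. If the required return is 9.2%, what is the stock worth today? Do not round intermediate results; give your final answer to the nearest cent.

D_1 = 1.72753
D_2 = 1.85364
D_3 = 1.98896
D_4 = 2.13415
D_5 = 2.28994
Terminal value at year 5: TV = D_5×(1+g_2)/(r−g_2) = 2.34948/0.066 = 35.59819
P_0 = D_1/(1+r)^1 + D_2/(1+r)^2 + D_3/(1+r)^3 + D_4/(1+r)^4 + D_5/(1+r)^5 + TV/(1+r)^5
    = 1.58199 + 1.55446 + 1.52742 + 1.50084 + 1.47473 + 22.92528 = 30.56471

$30.56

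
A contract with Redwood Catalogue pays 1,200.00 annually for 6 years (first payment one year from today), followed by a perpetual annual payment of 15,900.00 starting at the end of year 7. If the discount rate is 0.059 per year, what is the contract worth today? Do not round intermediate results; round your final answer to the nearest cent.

PV of 6-year annuity: 1,200.00 × [1 − (1+0.059)^−6] / 0.059 = 5919.37440
Perpetuity value at year 6: 15,900.00 / 0.059 = 269491.52542
PV of perpetuity: 269491.52542 / (1+0.059)^6 = 191059.81462
Total PV = 5919.37440 + 191059.81462 = 196979.18902

196979.19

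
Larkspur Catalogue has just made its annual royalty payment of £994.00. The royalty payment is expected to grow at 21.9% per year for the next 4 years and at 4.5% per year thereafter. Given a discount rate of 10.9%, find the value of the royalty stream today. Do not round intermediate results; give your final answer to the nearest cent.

£28757.20

D_1 = 1211.68600
D_2 = 1477.04523
D_3 = 1800.51814
D_4 = 2194.83161
Terminal value at year 4: TV = D_4×(1+g_2)/(r−g_2) = 2293.59904/0.064 = 35837.48493
P_0 = D_1/(1+r)^1 + D_2/(1+r)^2 + D_3/(1+r)^3 + D_4/(1+r)^4 + TV/(1+r)^4
    = 1092.59333 + 1200.96597 + 1320.08794 + 1451.02543 + 23692.52452 = 28757.19718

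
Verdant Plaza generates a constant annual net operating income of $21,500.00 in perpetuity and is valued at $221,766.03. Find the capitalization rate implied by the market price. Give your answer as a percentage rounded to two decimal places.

P = C/r ⇒ r = C/P = $21,500.00/$221,766.03 = 0.096949

9.69%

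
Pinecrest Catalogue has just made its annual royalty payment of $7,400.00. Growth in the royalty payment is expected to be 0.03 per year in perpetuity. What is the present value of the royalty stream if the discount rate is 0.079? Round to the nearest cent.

$155551.02

D₁ = D₀ × (1 + g) = $7,400.00 × 1.03 = $7,622.0000
Growing perpetuity: P = D₁ / (r − g) = $7,622.0000 / (0.079 − 0.03) = $155,551.02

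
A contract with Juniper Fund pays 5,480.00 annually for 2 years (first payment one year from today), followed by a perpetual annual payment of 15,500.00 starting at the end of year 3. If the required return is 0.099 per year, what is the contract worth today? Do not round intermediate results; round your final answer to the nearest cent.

PV of 2-year annuity: 5,480.00 × [1 − (1+0.099)^−2] / 0.099 = 9523.52250
Perpetuity value at year 2: 15,500.00 / 0.099 = 156565.65657
PV of perpetuity: 156565.65657 / (1+0.099)^2 = 129628.68599
Total PV = 9523.52250 + 129628.68599 = 139152.20849

139152.21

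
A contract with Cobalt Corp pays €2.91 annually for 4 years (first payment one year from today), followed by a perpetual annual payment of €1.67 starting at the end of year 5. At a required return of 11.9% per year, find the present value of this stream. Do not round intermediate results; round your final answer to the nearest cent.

PV of 4-year annuity: €2.91 × [1 − (1+0.119)^−4] / 0.119 = 8.85733
Perpetuity value at year 4: €1.67 / 0.119 = 14.03361
PV of perpetuity: 14.03361 / (1+0.119)^4 = 8.95054
Total PV = 8.85733 + 8.95054 = 17.80787

€17.81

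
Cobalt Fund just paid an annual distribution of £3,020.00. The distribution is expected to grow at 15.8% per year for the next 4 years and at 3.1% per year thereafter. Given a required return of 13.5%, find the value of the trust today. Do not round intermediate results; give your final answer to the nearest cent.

£45144.68

D_1 = 3497.16000
D_2 = 4049.71128
D_3 = 4689.56566
D_4 = 5430.51704
Terminal value at year 4: TV = D_4×(1+g_2)/(r−g_2) = 5598.86307/0.104 = 53835.22178
P_0 = D_1/(1+r)^1 + D_2/(1+r)^2 + D_3/(1+r)^3 + D_4/(1+r)^4 + TV/(1+r)^4
    = 3081.19824 + 3143.63662 + 3207.34027 + 3272.33483 + 32440.16544 = 45144.67539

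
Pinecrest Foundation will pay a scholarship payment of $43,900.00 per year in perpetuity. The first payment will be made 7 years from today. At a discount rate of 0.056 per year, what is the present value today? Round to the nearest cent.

Value at end of year 6: C / r = $43,900.00 / 0.056 = $783,928.5714
Discount to today: PV = $783,928.5714 / (1 + 0.056)^6 = $783,928.5714 / 1.386703 = $565,318.22

$565318.22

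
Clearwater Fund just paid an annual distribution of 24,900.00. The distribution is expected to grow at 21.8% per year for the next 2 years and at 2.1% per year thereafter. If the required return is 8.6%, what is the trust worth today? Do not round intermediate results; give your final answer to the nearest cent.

551226.53

D_1 = 30328.20000
D_2 = 36939.74760
Terminal value at year 2: TV = D_2×(1+g_2)/(r−g_2) = 37715.48230/0.065 = 580238.18922
P_0 = D_1/(1+r)^1 + D_2/(1+r)^2 + TV/(1+r)^2
    = 27926.51934 + 31320.90290 + 491979.10560 = 551226.52784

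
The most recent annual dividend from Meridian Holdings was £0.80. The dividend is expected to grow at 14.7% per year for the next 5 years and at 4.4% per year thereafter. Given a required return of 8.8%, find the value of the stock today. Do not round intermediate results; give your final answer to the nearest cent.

£29.42

D_1 = 0.91760
D_2 = 1.05249
D_3 = 1.20720
D_4 = 1.38466
D_5 = 1.58821
Terminal value at year 5: TV = D_5×(1+g_2)/(r−g_2) = 1.65809/0.044 = 37.68382
P_0 = D_1/(1+r)^1 + D_2/(1+r)^2 + D_3/(1+r)^3 + D_4/(1+r)^4 + D_5/(1+r)^5 + TV/(1+r)^5
    = 0.84338 + 0.88912 + 0.93733 + 0.98816 + 1.04175 + 24.71783 = 29.41758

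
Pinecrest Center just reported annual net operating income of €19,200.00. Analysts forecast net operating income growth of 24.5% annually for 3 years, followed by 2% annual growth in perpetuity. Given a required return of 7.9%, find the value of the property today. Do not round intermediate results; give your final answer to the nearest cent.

€587120.25

D_1 = 23904.00000
D_2 = 29760.48000
D_3 = 37051.79760
Terminal value at year 3: TV = D_3×(1+g_2)/(r−g_2) = 37792.83355/0.059 = 640556.50088
P_0 = D_1/(1+r)^1 + D_2/(1+r)^2 + D_3/(1+r)^3 + TV/(1+r)^3
    = 22153.84615 + 25562.13018 + 29494.76559 + 509909.50680 = 587120.24872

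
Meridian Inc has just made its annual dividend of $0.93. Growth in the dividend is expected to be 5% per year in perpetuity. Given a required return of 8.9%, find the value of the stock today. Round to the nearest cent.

D₁ = D₀ × (1 + g) = $0.93 × 1.05 = $0.9765
Growing perpetuity: P = D₁ / (r − g) = $0.9765 / (0.089 − 0.05) = $25.04

$25.04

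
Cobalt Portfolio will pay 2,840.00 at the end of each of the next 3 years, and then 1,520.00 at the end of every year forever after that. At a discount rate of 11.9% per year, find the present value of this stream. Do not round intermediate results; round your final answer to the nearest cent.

PV of 3-year annuity: 2,840.00 × [1 − (1+0.119)^−3] / 0.119 = 6832.93949
Perpetuity value at year 3: 1,520.00 / 0.119 = 12773.10924
PV of perpetuity: 12773.10924 / (1+0.119)^3 = 9116.04304
Total PV = 6832.93949 + 9116.04304 = 15948.98253

15948.98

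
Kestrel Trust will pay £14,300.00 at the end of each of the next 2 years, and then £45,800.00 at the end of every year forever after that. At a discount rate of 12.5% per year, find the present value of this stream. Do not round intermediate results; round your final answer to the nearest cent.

£313511.11

PV of 2-year annuity: £14,300.00 × [1 − (1+0.125)^−2] / 0.125 = 24009.87654
Perpetuity value at year 2: £45,800.00 / 0.125 = 366400.00000
PV of perpetuity: 366400.00000 / (1+0.125)^2 = 289501.23457
Total PV = 24009.87654 + 289501.23457 = 313511.11111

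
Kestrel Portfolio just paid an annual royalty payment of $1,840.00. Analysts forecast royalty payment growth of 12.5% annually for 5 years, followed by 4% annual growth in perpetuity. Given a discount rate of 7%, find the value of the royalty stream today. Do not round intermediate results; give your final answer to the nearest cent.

$92674.40

D_1 = 2070.00000
D_2 = 2328.75000
D_3 = 2619.84375
D_4 = 2947.32422
D_5 = 3315.73975
Terminal value at year 5: TV = D_5×(1+g_2)/(r−g_2) = 3448.36934/0.03 = 114945.64453
P_0 = D_1/(1+r)^1 + D_2/(1+r)^2 + D_3/(1+r)^3 + D_4/(1+r)^4 + D_5/(1+r)^5 + TV/(1+r)^5
    = 1934.57944 + 2034.02044 + 2138.57289 + 2248.49953 + 2364.07661 + 81954.65594 = 92674.40486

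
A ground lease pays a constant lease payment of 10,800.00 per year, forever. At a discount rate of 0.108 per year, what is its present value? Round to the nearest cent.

Level perpetuity: PV = C / r = 10,800.00 / 0.108 = 100,000.00

100000.00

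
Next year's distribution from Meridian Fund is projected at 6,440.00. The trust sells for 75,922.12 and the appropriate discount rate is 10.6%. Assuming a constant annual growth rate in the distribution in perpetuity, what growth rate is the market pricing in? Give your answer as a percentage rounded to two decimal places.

2.12%

P = D₁/(r−g) ⇒ g = r − D₁/P = 0.106 − 6,440.00/75,922.12 = 0.021176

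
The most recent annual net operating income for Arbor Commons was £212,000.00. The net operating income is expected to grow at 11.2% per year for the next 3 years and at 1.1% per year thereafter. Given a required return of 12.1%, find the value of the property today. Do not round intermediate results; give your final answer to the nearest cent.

£2527760.53

D_1 = 235744.00000
D_2 = 262147.32800
D_3 = 291507.82874
Terminal value at year 3: TV = D_3×(1+g_2)/(r−g_2) = 294714.41485/0.11 = 2679221.95320
P_0 = D_1/(1+r)^1 + D_2/(1+r)^2 + D_3/(1+r)^3 + TV/(1+r)^3
    = 210297.94826 + 208609.56152 + 206934.73007 + 1901918.29185 = 2527760.53171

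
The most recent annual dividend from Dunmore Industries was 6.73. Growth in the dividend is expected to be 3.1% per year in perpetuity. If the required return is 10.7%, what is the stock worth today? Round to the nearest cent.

91.30

D₁ = D₀ × (1 + g) = 6.73 × 1.031 = 6.9386
Growing perpetuity: P = D₁ / (r − g) = 6.9386 / (0.107 − 0.031) = 91.30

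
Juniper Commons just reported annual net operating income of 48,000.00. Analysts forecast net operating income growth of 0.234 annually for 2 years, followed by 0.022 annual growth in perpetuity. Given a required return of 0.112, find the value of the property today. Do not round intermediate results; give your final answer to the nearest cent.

783604.80

D_1 = 59232.00000
D_2 = 73092.28800
Terminal value at year 2: TV = D_2×(1+g_2)/(r−g_2) = 74700.31834/0.09 = 830003.53707
P_0 = D_1/(1+r)^1 + D_2/(1+r)^2 + TV/(1+r)^2
    = 53266.18705 + 59110.13923 + 671228.46989 = 783604.79616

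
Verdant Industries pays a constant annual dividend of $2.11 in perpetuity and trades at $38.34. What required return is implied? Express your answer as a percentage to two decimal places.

P = C/r ⇒ r = C/P = $2.11/$38.34 = 0.055034

5.50%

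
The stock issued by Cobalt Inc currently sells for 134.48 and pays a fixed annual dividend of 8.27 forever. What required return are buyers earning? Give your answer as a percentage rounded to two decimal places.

P = C/r ⇒ r = C/P = 8.27/134.48 = 0.061496

6.15%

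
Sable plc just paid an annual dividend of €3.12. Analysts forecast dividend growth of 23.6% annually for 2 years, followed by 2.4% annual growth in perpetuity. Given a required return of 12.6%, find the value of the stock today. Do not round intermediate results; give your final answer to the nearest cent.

D_1 = 3.85632
D_2 = 4.76641
Terminal value at year 2: TV = D_2×(1+g_2)/(r−g_2) = 4.88081/0.102 = 47.85103
P_0 = D_1/(1+r)^1 + D_2/(1+r)^2 + TV/(1+r)^2
    = 3.42480 + 3.75937 + 37.74110 = 44.92526

€44.93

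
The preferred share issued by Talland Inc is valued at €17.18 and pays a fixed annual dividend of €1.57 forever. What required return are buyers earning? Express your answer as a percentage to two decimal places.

9.14%

P = C/r ⇒ r = C/P = €1.57/€17.18 = 0.091385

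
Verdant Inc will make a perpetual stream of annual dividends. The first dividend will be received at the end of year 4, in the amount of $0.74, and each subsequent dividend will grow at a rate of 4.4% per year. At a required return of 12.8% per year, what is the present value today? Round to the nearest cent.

$6.14

Value at end of year 3: C₁ / (r − g) = $0.74 / (0.128 − 0.044) = $8.8095
Discount to today: PV = $8.8095 / (1 + 0.128)^3 = $8.8095 / 1.435249 = $6.14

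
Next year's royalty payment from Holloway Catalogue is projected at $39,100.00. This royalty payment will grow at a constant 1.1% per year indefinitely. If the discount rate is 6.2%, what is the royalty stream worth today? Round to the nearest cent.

$766666.67

Growing perpetuity: P = D₁ / (r − g) = $39,100.0000 / (0.062 − 0.011) = $766,666.67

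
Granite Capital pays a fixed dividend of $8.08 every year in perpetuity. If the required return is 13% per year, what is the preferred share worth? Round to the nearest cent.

Level perpetuity: PV = C / r = $8.08 / 0.13 = $62.15

$62.15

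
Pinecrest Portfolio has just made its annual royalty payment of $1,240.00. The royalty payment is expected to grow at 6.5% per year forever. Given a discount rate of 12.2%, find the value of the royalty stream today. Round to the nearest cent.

D₁ = D₀ × (1 + g) = $1,240.00 × 1.065 = $1,320.6000
Growing perpetuity: P = D₁ / (r − g) = $1,320.6000 / (0.122 − 0.065) = $23,168.42

$23168.42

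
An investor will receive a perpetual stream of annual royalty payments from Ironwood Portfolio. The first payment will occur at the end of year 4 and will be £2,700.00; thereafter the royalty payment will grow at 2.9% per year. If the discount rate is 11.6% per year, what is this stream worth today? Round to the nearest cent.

£22328.11

Value at end of year 3: C₁ / (r − g) = £2,700.00 / (0.116 − 0.029) = £31,034.4828
Discount to today: PV = £31,034.4828 / (1 + 0.116)^3 = £31,034.4828 / 1.389929 = £22,328.11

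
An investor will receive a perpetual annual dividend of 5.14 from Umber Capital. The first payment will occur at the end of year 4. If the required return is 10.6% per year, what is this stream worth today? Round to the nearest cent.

35.84

Value at end of year 3: C / r = 5.14 / 0.106 = 48.4906
Discount to today: PV = 48.4906 / (1 + 0.106)^3 = 48.4906 / 1.352899 = 35.84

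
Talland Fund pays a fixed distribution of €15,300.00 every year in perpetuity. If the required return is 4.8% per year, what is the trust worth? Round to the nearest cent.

Level perpetuity: PV = C / r = €15,300.00 / 0.048 = €318,750.00

€318750.00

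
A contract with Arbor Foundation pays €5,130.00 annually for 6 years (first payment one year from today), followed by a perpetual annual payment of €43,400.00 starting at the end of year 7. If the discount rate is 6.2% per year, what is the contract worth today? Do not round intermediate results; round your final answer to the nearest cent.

€512990.74

PV of 6-year annuity: €5,130.00 × [1 − (1+0.062)^−6] / 0.062 = 25068.13441
Perpetuity value at year 6: €43,400.00 / 0.062 = 700000.00000
PV of perpetuity: 700000.00000 / (1+0.062)^6 = 487922.60557
Total PV = 25068.13441 + 487922.60557 = 512990.73998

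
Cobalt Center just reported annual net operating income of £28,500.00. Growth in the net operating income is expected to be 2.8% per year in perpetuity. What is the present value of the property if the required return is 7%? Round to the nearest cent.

D₁ = D₀ × (1 + g) = £28,500.00 × 1.028 = £29,298.0000
Growing perpetuity: P = D₁ / (r − g) = £29,298.0000 / (0.07 − 0.028) = £697,571.43

£697571.43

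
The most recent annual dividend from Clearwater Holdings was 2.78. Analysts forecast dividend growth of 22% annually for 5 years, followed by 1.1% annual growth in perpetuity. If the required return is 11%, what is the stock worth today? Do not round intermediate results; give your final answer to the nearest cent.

D_1 = 3.39160
D_2 = 4.13775
D_3 = 5.04806
D_4 = 6.15863
D_5 = 7.51353
Terminal value at year 5: TV = D_5×(1+g_2)/(r−g_2) = 7.59618/0.099 = 76.72907
P_0 = D_1/(1+r)^1 + D_2/(1+r)^2 + D_3/(1+r)^3 + D_4/(1+r)^4 + D_5/(1+r)^5 + TV/(1+r)^5
    = 3.05550 + 3.35829 + 3.69110 + 4.05688 + 4.45891 + 45.53497 = 64.15564

64.16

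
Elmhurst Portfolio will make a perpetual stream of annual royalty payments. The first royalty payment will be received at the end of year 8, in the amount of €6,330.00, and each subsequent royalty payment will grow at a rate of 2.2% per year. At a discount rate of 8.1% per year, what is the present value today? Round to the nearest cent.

Value at end of year 7: C₁ / (r − g) = €6,330.00 / (0.081 − 0.022) = €107,288.1356
Discount to today: PV = €107,288.1356 / (1 + 0.081)^7 = €107,288.1356 / 1.724963 = €62,197.34

€62197.34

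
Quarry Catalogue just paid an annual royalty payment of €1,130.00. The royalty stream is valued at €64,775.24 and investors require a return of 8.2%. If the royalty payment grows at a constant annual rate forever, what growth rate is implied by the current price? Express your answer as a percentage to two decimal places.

6.34%

P = D₀(1+g)/(r−g) ⇒ P(r−g) = D₀(1+g) ⇒ g(P+D₀) = P·r − D₀
g = (P·r − D₀)/(P + D₀) = (€64,775.24×0.082 − €1,130.00) / (€64,775.24 + €1,130.00) = 0.063448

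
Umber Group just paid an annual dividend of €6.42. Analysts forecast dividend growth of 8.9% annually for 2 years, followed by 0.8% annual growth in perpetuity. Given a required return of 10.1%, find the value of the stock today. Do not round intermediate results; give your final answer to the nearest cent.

€80.71

D_1 = 6.99138
D_2 = 7.61361
Terminal value at year 2: TV = D_2×(1+g_2)/(r−g_2) = 7.67452/0.093 = 82.52174
P_0 = D_1/(1+r)^1 + D_2/(1+r)^2 + TV/(1+r)^2
    = 6.35003 + 6.28082 + 68.07595 = 80.70680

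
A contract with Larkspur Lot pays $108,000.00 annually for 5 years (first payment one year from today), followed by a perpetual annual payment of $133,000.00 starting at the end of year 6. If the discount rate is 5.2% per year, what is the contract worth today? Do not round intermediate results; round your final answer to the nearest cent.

$2450051.18

PV of 5-year annuity: $108,000.00 × [1 − (1+0.052)^−5] / 0.052 = 465009.65047
Perpetuity value at year 5: $133,000.00 / 0.052 = 2557692.30769
PV of perpetuity: 2557692.30769 / (1+0.052)^5 = 1985041.53442
Total PV = 465009.65047 + 1985041.53442 = 2450051.18490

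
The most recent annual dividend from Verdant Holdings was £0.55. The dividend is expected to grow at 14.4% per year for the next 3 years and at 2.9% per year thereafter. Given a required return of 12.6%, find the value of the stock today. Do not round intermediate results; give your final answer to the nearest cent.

D_1 = 0.62920
D_2 = 0.71980
D_3 = 0.82346
Terminal value at year 3: TV = D_3×(1+g_2)/(r−g_2) = 0.84734/0.097 = 8.73543
P_0 = D_1/(1+r)^1 + D_2/(1+r)^2 + D_3/(1+r)^3 + TV/(1+r)^3
    = 0.55879 + 0.56772 + 0.57680 + 6.11884 = 7.82216

£7.82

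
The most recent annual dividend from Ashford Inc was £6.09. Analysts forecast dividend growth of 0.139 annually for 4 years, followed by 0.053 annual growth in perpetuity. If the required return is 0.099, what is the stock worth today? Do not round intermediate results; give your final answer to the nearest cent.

£187.50

D_1 = 6.93651
D_2 = 7.90068
D_3 = 8.99888
D_4 = 10.24972
Terminal value at year 4: TV = D_4×(1+g_2)/(r−g_2) = 10.79296/0.046 = 234.62956
P_0 = D_1/(1+r)^1 + D_2/(1+r)^2 + D_3/(1+r)^3 + D_4/(1+r)^4 + TV/(1+r)^4
    = 6.31166 + 6.54138 + 6.77946 + 7.02621 + 160.83922 = 187.49794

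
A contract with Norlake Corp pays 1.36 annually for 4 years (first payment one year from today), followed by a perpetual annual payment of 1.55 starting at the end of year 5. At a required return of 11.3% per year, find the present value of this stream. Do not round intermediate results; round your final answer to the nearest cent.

13.13

PV of 4-year annuity: 1.36 × [1 − (1+0.113)^−4] / 0.113 = 4.19244
Perpetuity value at year 4: 1.55 / 0.113 = 13.71681
PV of perpetuity: 13.71681 / (1+0.113)^4 = 8.93866
Total PV = 4.19244 + 8.93866 = 13.13111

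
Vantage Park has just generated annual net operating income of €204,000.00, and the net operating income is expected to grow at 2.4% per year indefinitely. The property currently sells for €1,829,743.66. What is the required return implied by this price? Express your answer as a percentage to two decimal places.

13.82%

D₁ = €204,000.00 × 1.024 = €208,896.0000
P = D₁/(r − g) ⇒ r = D₁/P + g = €208,896.0000/€1,829,743.66 + 0.024 = 0.114167 + 0.024 = 0.138167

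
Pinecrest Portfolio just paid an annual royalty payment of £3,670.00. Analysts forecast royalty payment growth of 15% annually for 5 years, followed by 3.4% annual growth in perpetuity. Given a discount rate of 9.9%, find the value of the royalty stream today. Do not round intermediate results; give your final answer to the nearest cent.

£94312.64

D_1 = 4220.50000
D_2 = 4853.57500
D_3 = 5581.61125
D_4 = 6418.85294
D_5 = 7381.68088
Terminal value at year 5: TV = D_5×(1+g_2)/(r−g_2) = 7632.65803/0.065 = 117425.50812
P_0 = D_1/(1+r)^1 + D_2/(1+r)^2 + D_3/(1+r)^3 + D_4/(1+r)^4 + D_5/(1+r)^5 + TV/(1+r)^5
    = 3840.30937 + 4018.52209 + 4205.00492 + 4400.14163 + 4604.33383 + 73244.32584 = 94312.63769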